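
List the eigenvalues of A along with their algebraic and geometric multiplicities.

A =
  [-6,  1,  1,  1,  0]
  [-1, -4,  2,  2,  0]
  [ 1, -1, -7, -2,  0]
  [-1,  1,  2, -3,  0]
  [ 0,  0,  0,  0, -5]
λ = -5: alg = 5, geom = 3

Step 1 — factor the characteristic polynomial to read off the algebraic multiplicities:
  χ_A(x) = (x + 5)^5

Step 2 — compute geometric multiplicities via the rank-nullity identity g(λ) = n − rank(A − λI):
  rank(A − (-5)·I) = 2, so dim ker(A − (-5)·I) = n − 2 = 3

Summary:
  λ = -5: algebraic multiplicity = 5, geometric multiplicity = 3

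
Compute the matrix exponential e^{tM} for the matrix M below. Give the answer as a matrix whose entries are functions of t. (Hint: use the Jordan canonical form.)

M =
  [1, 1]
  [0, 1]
e^{tM} =
  [exp(t), t*exp(t)]
  [0, exp(t)]

Strategy: write M = P · J · P⁻¹ where J is a Jordan canonical form, so e^{tM} = P · e^{tJ} · P⁻¹, and e^{tJ} can be computed block-by-block.

M has Jordan form
J =
  [1, 1]
  [0, 1]
(up to reordering of blocks).

Per-block formulas:
  For a 2×2 Jordan block J_2(1): exp(t · J_2(1)) = e^(1t)·(I + t·N), where N is the 2×2 nilpotent shift.

After assembling e^{tJ} and conjugating by P, we get:

e^{tM} =
  [exp(t), t*exp(t)]
  [0, exp(t)]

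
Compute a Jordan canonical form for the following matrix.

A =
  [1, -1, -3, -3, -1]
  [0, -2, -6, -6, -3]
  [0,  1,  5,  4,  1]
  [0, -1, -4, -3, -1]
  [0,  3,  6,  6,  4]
J_2(1) ⊕ J_2(1) ⊕ J_1(1)

The characteristic polynomial is
  det(x·I − A) = x^5 - 5*x^4 + 10*x^3 - 10*x^2 + 5*x - 1 = (x - 1)^5

Eigenvalues and multiplicities (the geometric multiplicity of λ is n − rank(A − λI), which equals the number of Jordan blocks for λ):
  λ = 1: algebraic multiplicity = 5, geometric multiplicity = 3

Determining the block sizes for each eigenvalue:
  λ = 1: with am = 5 and gm = 3, the partition is not yet determined (e.g. several partitions of 5 into 3 parts exist). Let N = A − (1)·I. Computing rank(N^1) = 2, rank(N^2) = 0; the number of blocks of size ≥ j is rank(N^{j−1}) − rank(N^j), giving [3, 2]. So we have 2 block(s) of size 2, 1 block(s) of size 1 → block sizes [2, 2, 1]

Assembling the blocks gives a Jordan form
J =
  [1, 1, 0, 0, 0]
  [0, 1, 0, 0, 0]
  [0, 0, 1, 1, 0]
  [0, 0, 0, 1, 0]
  [0, 0, 0, 0, 1]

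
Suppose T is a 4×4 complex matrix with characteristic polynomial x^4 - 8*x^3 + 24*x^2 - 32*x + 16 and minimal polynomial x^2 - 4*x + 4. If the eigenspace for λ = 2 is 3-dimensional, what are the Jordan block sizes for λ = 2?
Block sizes for λ = 2: [2, 1, 1]

Step 1 — from the characteristic polynomial, algebraic multiplicity of λ = 2 is 4. From dim ker(T − (2)·I) = 3, there are exactly 3 Jordan blocks for λ = 2.
Step 2 — from the minimal polynomial, the factor (x − 2)^2 tells us the largest block for λ = 2 has size 2.
Step 3 — with total size 4, 3 blocks, and largest block 2, the block sizes (in nonincreasing order) are [2, 1, 1].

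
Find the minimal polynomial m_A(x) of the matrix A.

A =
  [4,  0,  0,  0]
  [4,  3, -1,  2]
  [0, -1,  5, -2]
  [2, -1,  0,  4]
x^3 - 12*x^2 + 48*x - 64

The characteristic polynomial is χ_A(x) = (x - 4)^4, so the eigenvalues are known. The minimal polynomial is
  m_A(x) = Π_λ (x − λ)^{k_λ}
where k_λ is the size of the *largest* Jordan block for λ (equivalently, the smallest k with (A − λI)^k v = 0 for every generalised eigenvector v of λ).

  λ = 4: largest Jordan block has size 3, contributing (x − 4)^3

So m_A(x) = (x - 4)^3 = x^3 - 12*x^2 + 48*x - 64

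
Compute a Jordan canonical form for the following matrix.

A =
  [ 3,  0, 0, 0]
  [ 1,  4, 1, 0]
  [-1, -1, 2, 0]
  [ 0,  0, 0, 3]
J_2(3) ⊕ J_1(3) ⊕ J_1(3)

The characteristic polynomial is
  det(x·I − A) = x^4 - 12*x^3 + 54*x^2 - 108*x + 81 = (x - 3)^4

Eigenvalues and multiplicities (the geometric multiplicity of λ is n − rank(A − λI), which equals the number of Jordan blocks for λ):
  λ = 3: algebraic multiplicity = 4, geometric multiplicity = 3

Determining the block sizes for each eigenvalue:
  λ = 3: 3 blocks summing to 4 forces exactly one block of size 2 and the rest size 1 → block sizes [2, 1, 1]

Assembling the blocks gives a Jordan form
J =
  [3, 1, 0, 0]
  [0, 3, 0, 0]
  [0, 0, 3, 0]
  [0, 0, 0, 3]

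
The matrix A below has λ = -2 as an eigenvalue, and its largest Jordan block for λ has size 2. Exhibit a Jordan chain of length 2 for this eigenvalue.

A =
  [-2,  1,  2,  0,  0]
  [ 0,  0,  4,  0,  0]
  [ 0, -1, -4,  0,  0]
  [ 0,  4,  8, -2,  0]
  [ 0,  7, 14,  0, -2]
A Jordan chain for λ = -2 of length 2:
v_1 = (1, 2, -1, 4, 7)ᵀ
v_2 = (0, 1, 0, 0, 0)ᵀ

Let N = A − (-2)·I. We want v_2 with N^2 v_2 = 0 but N^1 v_2 ≠ 0; then v_{j-1} := N · v_j for j = 2, …, 2.

Pick v_2 = (0, 1, 0, 0, 0)ᵀ.
Then v_1 = N · v_2 = (1, 2, -1, 4, 7)ᵀ.

Sanity check: (A − (-2)·I) v_1 = (0, 0, 0, 0, 0)ᵀ = 0. ✓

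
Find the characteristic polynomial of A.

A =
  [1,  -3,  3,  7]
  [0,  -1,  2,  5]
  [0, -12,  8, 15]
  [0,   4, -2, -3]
x^4 - 5*x^3 + 9*x^2 - 7*x + 2

Expanding det(x·I − A) (e.g. by cofactor expansion or by noting that A is similar to its Jordan form J, which has the same characteristic polynomial as A) gives
  χ_A(x) = x^4 - 5*x^3 + 9*x^2 - 7*x + 2
which factors as (x - 2)*(x - 1)^3. The eigenvalues (with algebraic multiplicities) are λ = 1 with multiplicity 3, λ = 2 with multiplicity 1.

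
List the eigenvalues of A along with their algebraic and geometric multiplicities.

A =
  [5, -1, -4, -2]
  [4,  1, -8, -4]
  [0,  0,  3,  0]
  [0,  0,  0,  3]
λ = 3: alg = 4, geom = 3

Step 1 — factor the characteristic polynomial to read off the algebraic multiplicities:
  χ_A(x) = (x - 3)^4

Step 2 — compute geometric multiplicities via the rank-nullity identity g(λ) = n − rank(A − λI):
  rank(A − (3)·I) = 1, so dim ker(A − (3)·I) = n − 1 = 3

Summary:
  λ = 3: algebraic multiplicity = 4, geometric multiplicity = 3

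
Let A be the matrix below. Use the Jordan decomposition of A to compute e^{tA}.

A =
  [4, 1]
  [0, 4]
e^{tA} =
  [exp(4*t), t*exp(4*t)]
  [0, exp(4*t)]

Strategy: write A = P · J · P⁻¹ where J is a Jordan canonical form, so e^{tA} = P · e^{tJ} · P⁻¹, and e^{tJ} can be computed block-by-block.

A has Jordan form
J =
  [4, 1]
  [0, 4]
(up to reordering of blocks).

Per-block formulas:
  For a 2×2 Jordan block J_2(4): exp(t · J_2(4)) = e^(4t)·(I + t·N), where N is the 2×2 nilpotent shift.

After assembling e^{tJ} and conjugating by P, we get:

e^{tA} =
  [exp(4*t), t*exp(4*t)]
  [0, exp(4*t)]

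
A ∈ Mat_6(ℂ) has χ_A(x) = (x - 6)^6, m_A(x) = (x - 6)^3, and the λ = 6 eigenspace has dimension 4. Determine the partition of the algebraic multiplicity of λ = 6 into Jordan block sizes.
Block sizes for λ = 6: [3, 1, 1, 1]

Step 1 — from the characteristic polynomial, algebraic multiplicity of λ = 6 is 6. From dim ker(A − (6)·I) = 4, there are exactly 4 Jordan blocks for λ = 6.
Step 2 — from the minimal polynomial, the factor (x − 6)^3 tells us the largest block for λ = 6 has size 3.
Step 3 — with total size 6, 4 blocks, and largest block 3, the block sizes (in nonincreasing order) are [3, 1, 1, 1].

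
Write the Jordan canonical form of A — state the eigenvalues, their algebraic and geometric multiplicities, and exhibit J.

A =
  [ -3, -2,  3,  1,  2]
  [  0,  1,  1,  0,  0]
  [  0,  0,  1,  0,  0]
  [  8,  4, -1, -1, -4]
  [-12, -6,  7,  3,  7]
J_3(1) ⊕ J_1(1) ⊕ J_1(1)

The characteristic polynomial is
  det(x·I − A) = x^5 - 5*x^4 + 10*x^3 - 10*x^2 + 5*x - 1 = (x - 1)^5

Eigenvalues and multiplicities (the geometric multiplicity of λ is n − rank(A − λI), which equals the number of Jordan blocks for λ):
  λ = 1: algebraic multiplicity = 5, geometric multiplicity = 3

Determining the block sizes for each eigenvalue:
  λ = 1: with am = 5 and gm = 3, the partition is not yet determined (e.g. several partitions of 5 into 3 parts exist). Let N = A − (1)·I. Computing rank(N^1) = 2, rank(N^2) = 1, rank(N^3) = 0; the number of blocks of size ≥ j is rank(N^{j−1}) − rank(N^j), giving [3, 1, 1]. So we have 1 block(s) of size 3, 2 block(s) of size 1 → block sizes [3, 1, 1]

Assembling the blocks gives a Jordan form
J =
  [1, 1, 0, 0, 0]
  [0, 1, 1, 0, 0]
  [0, 0, 1, 0, 0]
  [0, 0, 0, 1, 0]
  [0, 0, 0, 0, 1]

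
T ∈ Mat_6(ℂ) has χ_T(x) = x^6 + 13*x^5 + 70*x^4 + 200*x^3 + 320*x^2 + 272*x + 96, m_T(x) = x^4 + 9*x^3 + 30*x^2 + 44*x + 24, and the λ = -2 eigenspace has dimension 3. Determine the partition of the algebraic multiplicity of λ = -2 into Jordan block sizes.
Block sizes for λ = -2: [3, 1, 1]

Step 1 — from the characteristic polynomial, algebraic multiplicity of λ = -2 is 5. From dim ker(T − (-2)·I) = 3, there are exactly 3 Jordan blocks for λ = -2.
Step 2 — from the minimal polynomial, the factor (x + 2)^3 tells us the largest block for λ = -2 has size 3.
Step 3 — with total size 5, 3 blocks, and largest block 3, the block sizes (in nonincreasing order) are [3, 1, 1].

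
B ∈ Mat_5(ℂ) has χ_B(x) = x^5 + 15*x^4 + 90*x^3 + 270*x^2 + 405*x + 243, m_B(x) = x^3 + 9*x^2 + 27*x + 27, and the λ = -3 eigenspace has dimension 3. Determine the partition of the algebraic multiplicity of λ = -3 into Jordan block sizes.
Block sizes for λ = -3: [3, 1, 1]

Step 1 — from the characteristic polynomial, algebraic multiplicity of λ = -3 is 5. From dim ker(B − (-3)·I) = 3, there are exactly 3 Jordan blocks for λ = -3.
Step 2 — from the minimal polynomial, the factor (x + 3)^3 tells us the largest block for λ = -3 has size 3.
Step 3 — with total size 5, 3 blocks, and largest block 3, the block sizes (in nonincreasing order) are [3, 1, 1].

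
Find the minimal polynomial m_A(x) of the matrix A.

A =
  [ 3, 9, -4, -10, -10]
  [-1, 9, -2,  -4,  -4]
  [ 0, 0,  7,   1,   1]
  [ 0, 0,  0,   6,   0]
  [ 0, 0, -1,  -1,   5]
x^2 - 12*x + 36

The characteristic polynomial is χ_A(x) = (x - 6)^5, so the eigenvalues are known. The minimal polynomial is
  m_A(x) = Π_λ (x − λ)^{k_λ}
where k_λ is the size of the *largest* Jordan block for λ (equivalently, the smallest k with (A − λI)^k v = 0 for every generalised eigenvector v of λ).

  λ = 6: largest Jordan block has size 2, contributing (x − 6)^2

So m_A(x) = (x - 6)^2 = x^2 - 12*x + 36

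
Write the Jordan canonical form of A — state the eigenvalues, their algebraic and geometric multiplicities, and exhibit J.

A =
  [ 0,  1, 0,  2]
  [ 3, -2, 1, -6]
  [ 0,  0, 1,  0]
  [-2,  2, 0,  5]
J_3(1) ⊕ J_1(1)

The characteristic polynomial is
  det(x·I − A) = x^4 - 4*x^3 + 6*x^2 - 4*x + 1 = (x - 1)^4

Eigenvalues and multiplicities (the geometric multiplicity of λ is n − rank(A − λI), which equals the number of Jordan blocks for λ):
  λ = 1: algebraic multiplicity = 4, geometric multiplicity = 2

Determining the block sizes for each eigenvalue:
  λ = 1: with am = 4 and gm = 2, the partition is not yet determined (e.g. several partitions of 4 into 2 parts exist). Let N = A − (1)·I. Computing rank(N^1) = 2, rank(N^2) = 1, rank(N^3) = 0; the number of blocks of size ≥ j is rank(N^{j−1}) − rank(N^j), giving [2, 1, 1]. So we have 1 block(s) of size 3, 1 block(s) of size 1 → block sizes [3, 1]

Assembling the blocks gives a Jordan form
J =
  [1, 1, 0, 0]
  [0, 1, 1, 0]
  [0, 0, 1, 0]
  [0, 0, 0, 1]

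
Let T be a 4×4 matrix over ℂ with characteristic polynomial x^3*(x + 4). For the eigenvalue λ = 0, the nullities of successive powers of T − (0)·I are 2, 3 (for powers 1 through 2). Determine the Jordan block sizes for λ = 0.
Block sizes for λ = 0: [2, 1]

From the dimensions of kernels of powers, the number of Jordan blocks of size at least j is d_j − d_{j−1} where d_j = dim ker(N^j) (with d_0 = 0). Computing the differences gives [2, 1].
The number of blocks of size exactly k is (#blocks of size ≥ k) − (#blocks of size ≥ k + 1), so the partition is: 1 block(s) of size 1, 1 block(s) of size 2.
In nonincreasing order the block sizes are [2, 1].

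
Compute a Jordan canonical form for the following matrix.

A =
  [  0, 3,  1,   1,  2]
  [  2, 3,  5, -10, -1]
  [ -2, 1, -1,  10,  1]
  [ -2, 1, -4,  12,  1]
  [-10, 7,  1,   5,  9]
J_2(4) ⊕ J_3(5)

The characteristic polynomial is
  det(x·I − A) = x^5 - 23*x^4 + 211*x^3 - 965*x^2 + 2200*x - 2000 = (x - 5)^3*(x - 4)^2

Eigenvalues and multiplicities (the geometric multiplicity of λ is n − rank(A − λI), which equals the number of Jordan blocks for λ):
  λ = 4: algebraic multiplicity = 2, geometric multiplicity = 1
  λ = 5: algebraic multiplicity = 3, geometric multiplicity = 1

Determining the block sizes for each eigenvalue:
  λ = 4: one block (gm = 1), so the single block has size am = 2 → block sizes [2]
  λ = 5: one block (gm = 1), so the single block has size am = 3 → block sizes [3]

Assembling the blocks gives a Jordan form
J =
  [4, 1, 0, 0, 0]
  [0, 4, 0, 0, 0]
  [0, 0, 5, 1, 0]
  [0, 0, 0, 5, 1]
  [0, 0, 0, 0, 5]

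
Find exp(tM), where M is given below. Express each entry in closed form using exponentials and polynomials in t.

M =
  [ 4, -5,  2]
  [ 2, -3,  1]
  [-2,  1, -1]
e^{tM} =
  [t^2 + 4*t + 1, -3*t^2/2 - 5*t, t^2/2 + 2*t]
  [2*t, 1 - 3*t, t]
  [-2*t^2 - 2*t, 3*t^2 + t, -t^2 - t + 1]

Strategy: write M = P · J · P⁻¹ where J is a Jordan canonical form, so e^{tM} = P · e^{tJ} · P⁻¹, and e^{tJ} can be computed block-by-block.

M has Jordan form
J =
  [0, 1, 0]
  [0, 0, 1]
  [0, 0, 0]
(up to reordering of blocks).

Per-block formulas:
  For a 3×3 Jordan block J_3(0): exp(t · J_3(0)) = e^(0t)·(I + t·N + (t^2/2)·N^2), where N is the 3×3 nilpotent shift.

After assembling e^{tJ} and conjugating by P, we get:

e^{tM} =
  [t^2 + 4*t + 1, -3*t^2/2 - 5*t, t^2/2 + 2*t]
  [2*t, 1 - 3*t, t]
  [-2*t^2 - 2*t, 3*t^2 + t, -t^2 - t + 1]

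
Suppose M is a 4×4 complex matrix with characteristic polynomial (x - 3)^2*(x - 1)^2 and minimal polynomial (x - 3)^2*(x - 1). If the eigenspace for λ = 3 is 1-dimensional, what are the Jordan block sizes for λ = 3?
Block sizes for λ = 3: [2]

Step 1 — from the characteristic polynomial, algebraic multiplicity of λ = 3 is 2. From dim ker(M − (3)·I) = 1, there are exactly 1 Jordan blocks for λ = 3.
Step 2 — from the minimal polynomial, the factor (x − 3)^2 tells us the largest block for λ = 3 has size 2.
Step 3 — with total size 2, 1 blocks, and largest block 2, the block sizes (in nonincreasing order) are [2].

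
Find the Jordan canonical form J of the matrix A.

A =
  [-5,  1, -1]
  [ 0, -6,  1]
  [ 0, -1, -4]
J_2(-5) ⊕ J_1(-5)

The characteristic polynomial is
  det(x·I − A) = x^3 + 15*x^2 + 75*x + 125 = (x + 5)^3

Eigenvalues and multiplicities (the geometric multiplicity of λ is n − rank(A − λI), which equals the number of Jordan blocks for λ):
  λ = -5: algebraic multiplicity = 3, geometric multiplicity = 2

Determining the block sizes for each eigenvalue:
  λ = -5: 2 blocks summing to 3 forces exactly one block of size 2 and the rest size 1 → block sizes [2, 1]

Assembling the blocks gives a Jordan form
J =
  [-5,  1,  0]
  [ 0, -5,  0]
  [ 0,  0, -5]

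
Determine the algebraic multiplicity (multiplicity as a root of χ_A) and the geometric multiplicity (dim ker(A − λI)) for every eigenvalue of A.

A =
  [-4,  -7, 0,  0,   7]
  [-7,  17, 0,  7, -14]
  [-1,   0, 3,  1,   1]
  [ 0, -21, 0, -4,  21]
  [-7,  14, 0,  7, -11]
λ = -4: alg = 2, geom = 2; λ = 3: alg = 3, geom = 2

Step 1 — factor the characteristic polynomial to read off the algebraic multiplicities:
  χ_A(x) = (x - 3)^3*(x + 4)^2

Step 2 — compute geometric multiplicities via the rank-nullity identity g(λ) = n − rank(A − λI):
  rank(A − (-4)·I) = 3, so dim ker(A − (-4)·I) = n − 3 = 2
  rank(A − (3)·I) = 3, so dim ker(A − (3)·I) = n − 3 = 2

Summary:
  λ = -4: algebraic multiplicity = 2, geometric multiplicity = 2
  λ = 3: algebraic multiplicity = 3, geometric multiplicity = 2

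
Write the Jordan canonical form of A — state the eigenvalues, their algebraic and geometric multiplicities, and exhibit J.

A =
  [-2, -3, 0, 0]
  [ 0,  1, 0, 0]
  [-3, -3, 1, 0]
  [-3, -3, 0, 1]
J_1(-2) ⊕ J_1(1) ⊕ J_1(1) ⊕ J_1(1)

The characteristic polynomial is
  det(x·I − A) = x^4 - x^3 - 3*x^2 + 5*x - 2 = (x - 1)^3*(x + 2)

Eigenvalues and multiplicities (the geometric multiplicity of λ is n − rank(A − λI), which equals the number of Jordan blocks for λ):
  λ = -2: algebraic multiplicity = 1, geometric multiplicity = 1
  λ = 1: algebraic multiplicity = 3, geometric multiplicity = 3

Determining the block sizes for each eigenvalue:
  λ = -2: one block (gm = 1), so the single block has size am = 1 → block sizes [1]
  λ = 1: gm = am = 3, so every block has size 1 → block sizes [1, 1, 1]

Assembling the blocks gives a Jordan form
J =
  [-2, 0, 0, 0]
  [ 0, 1, 0, 0]
  [ 0, 0, 1, 0]
  [ 0, 0, 0, 1]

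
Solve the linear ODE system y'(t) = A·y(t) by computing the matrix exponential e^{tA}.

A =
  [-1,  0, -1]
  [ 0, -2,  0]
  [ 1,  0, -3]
e^{tA} =
  [t*exp(-2*t) + exp(-2*t), 0, -t*exp(-2*t)]
  [0, exp(-2*t), 0]
  [t*exp(-2*t), 0, -t*exp(-2*t) + exp(-2*t)]

Strategy: write A = P · J · P⁻¹ where J is a Jordan canonical form, so e^{tA} = P · e^{tJ} · P⁻¹, and e^{tJ} can be computed block-by-block.

A has Jordan form
J =
  [-2,  1,  0]
  [ 0, -2,  0]
  [ 0,  0, -2]
(up to reordering of blocks).

Per-block formulas:
  For a 2×2 Jordan block J_2(-2): exp(t · J_2(-2)) = e^(-2t)·(I + t·N), where N is the 2×2 nilpotent shift.
  For a 1×1 block at λ = -2: exp(t · [-2]) = [e^(-2t)].

After assembling e^{tJ} and conjugating by P, we get:

e^{tA} =
  [t*exp(-2*t) + exp(-2*t), 0, -t*exp(-2*t)]
  [0, exp(-2*t), 0]
  [t*exp(-2*t), 0, -t*exp(-2*t) + exp(-2*t)]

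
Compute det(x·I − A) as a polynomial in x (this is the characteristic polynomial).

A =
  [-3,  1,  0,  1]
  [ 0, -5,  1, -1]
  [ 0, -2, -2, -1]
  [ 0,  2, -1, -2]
x^4 + 12*x^3 + 54*x^2 + 108*x + 81

Expanding det(x·I − A) (e.g. by cofactor expansion or by noting that A is similar to its Jordan form J, which has the same characteristic polynomial as A) gives
  χ_A(x) = x^4 + 12*x^3 + 54*x^2 + 108*x + 81
which factors as (x + 3)^4. The eigenvalues (with algebraic multiplicities) are λ = -3 with multiplicity 4.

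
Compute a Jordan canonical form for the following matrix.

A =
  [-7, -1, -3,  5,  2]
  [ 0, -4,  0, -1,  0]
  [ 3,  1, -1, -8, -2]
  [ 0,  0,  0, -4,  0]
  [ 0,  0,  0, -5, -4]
J_2(-4) ⊕ J_2(-4) ⊕ J_1(-4)

The characteristic polynomial is
  det(x·I − A) = x^5 + 20*x^4 + 160*x^3 + 640*x^2 + 1280*x + 1024 = (x + 4)^5

Eigenvalues and multiplicities (the geometric multiplicity of λ is n − rank(A − λI), which equals the number of Jordan blocks for λ):
  λ = -4: algebraic multiplicity = 5, geometric multiplicity = 3

Determining the block sizes for each eigenvalue:
  λ = -4: with am = 5 and gm = 3, the partition is not yet determined (e.g. several partitions of 5 into 3 parts exist). Let N = A − (-4)·I. Computing rank(N^1) = 2, rank(N^2) = 0; the number of blocks of size ≥ j is rank(N^{j−1}) − rank(N^j), giving [3, 2]. So we have 2 block(s) of size 2, 1 block(s) of size 1 → block sizes [2, 2, 1]

Assembling the blocks gives a Jordan form
J =
  [-4,  1,  0,  0,  0]
  [ 0, -4,  0,  0,  0]
  [ 0,  0, -4,  1,  0]
  [ 0,  0,  0, -4,  0]
  [ 0,  0,  0,  0, -4]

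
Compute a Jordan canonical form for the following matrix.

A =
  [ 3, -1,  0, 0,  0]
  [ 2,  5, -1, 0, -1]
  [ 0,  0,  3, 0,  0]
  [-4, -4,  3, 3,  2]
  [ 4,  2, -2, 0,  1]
J_3(3) ⊕ J_2(3)

The characteristic polynomial is
  det(x·I − A) = x^5 - 15*x^4 + 90*x^3 - 270*x^2 + 405*x - 243 = (x - 3)^5

Eigenvalues and multiplicities (the geometric multiplicity of λ is n − rank(A − λI), which equals the number of Jordan blocks for λ):
  λ = 3: algebraic multiplicity = 5, geometric multiplicity = 2

Determining the block sizes for each eigenvalue:
  λ = 3: with am = 5 and gm = 2, the partition is not yet determined (e.g. several partitions of 5 into 2 parts exist). Let N = A − (3)·I. Computing rank(N^1) = 3, rank(N^2) = 1, rank(N^3) = 0; the number of blocks of size ≥ j is rank(N^{j−1}) − rank(N^j), giving [2, 2, 1]. So we have 1 block(s) of size 3, 1 block(s) of size 2 → block sizes [3, 2]

Assembling the blocks gives a Jordan form
J =
  [3, 1, 0, 0, 0]
  [0, 3, 1, 0, 0]
  [0, 0, 3, 0, 0]
  [0, 0, 0, 3, 1]
  [0, 0, 0, 0, 3]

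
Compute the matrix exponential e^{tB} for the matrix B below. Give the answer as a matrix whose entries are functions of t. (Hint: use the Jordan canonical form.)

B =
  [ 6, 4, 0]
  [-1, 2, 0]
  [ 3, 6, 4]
e^{tB} =
  [2*t*exp(4*t) + exp(4*t), 4*t*exp(4*t), 0]
  [-t*exp(4*t), -2*t*exp(4*t) + exp(4*t), 0]
  [3*t*exp(4*t), 6*t*exp(4*t), exp(4*t)]

Strategy: write B = P · J · P⁻¹ where J is a Jordan canonical form, so e^{tB} = P · e^{tJ} · P⁻¹, and e^{tJ} can be computed block-by-block.

B has Jordan form
J =
  [4, 1, 0]
  [0, 4, 0]
  [0, 0, 4]
(up to reordering of blocks).

Per-block formulas:
  For a 2×2 Jordan block J_2(4): exp(t · J_2(4)) = e^(4t)·(I + t·N), where N is the 2×2 nilpotent shift.
  For a 1×1 block at λ = 4: exp(t · [4]) = [e^(4t)].

After assembling e^{tJ} and conjugating by P, we get:

e^{tB} =
  [2*t*exp(4*t) + exp(4*t), 4*t*exp(4*t), 0]
  [-t*exp(4*t), -2*t*exp(4*t) + exp(4*t), 0]
  [3*t*exp(4*t), 6*t*exp(4*t), exp(4*t)]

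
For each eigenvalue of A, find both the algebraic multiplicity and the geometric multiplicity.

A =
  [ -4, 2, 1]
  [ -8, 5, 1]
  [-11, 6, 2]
λ = 1: alg = 3, geom = 1

Step 1 — factor the characteristic polynomial to read off the algebraic multiplicities:
  χ_A(x) = (x - 1)^3

Step 2 — compute geometric multiplicities via the rank-nullity identity g(λ) = n − rank(A − λI):
  rank(A − (1)·I) = 2, so dim ker(A − (1)·I) = n − 2 = 1

Summary:
  λ = 1: algebraic multiplicity = 3, geometric multiplicity = 1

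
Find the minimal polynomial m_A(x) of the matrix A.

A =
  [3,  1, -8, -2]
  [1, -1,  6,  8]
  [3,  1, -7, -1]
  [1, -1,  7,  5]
x^4 - 8*x^2 + 16

The characteristic polynomial is χ_A(x) = (x - 2)^2*(x + 2)^2, so the eigenvalues are known. The minimal polynomial is
  m_A(x) = Π_λ (x − λ)^{k_λ}
where k_λ is the size of the *largest* Jordan block for λ (equivalently, the smallest k with (A − λI)^k v = 0 for every generalised eigenvector v of λ).

  λ = -2: largest Jordan block has size 2, contributing (x + 2)^2
  λ = 2: largest Jordan block has size 2, contributing (x − 2)^2

So m_A(x) = (x - 2)^2*(x + 2)^2 = x^4 - 8*x^2 + 16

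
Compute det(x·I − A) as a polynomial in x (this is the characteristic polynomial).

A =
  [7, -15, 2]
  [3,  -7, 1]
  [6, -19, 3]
x^3 - 3*x^2 + 3*x - 1

Expanding det(x·I − A) (e.g. by cofactor expansion or by noting that A is similar to its Jordan form J, which has the same characteristic polynomial as A) gives
  χ_A(x) = x^3 - 3*x^2 + 3*x - 1
which factors as (x - 1)^3. The eigenvalues (with algebraic multiplicities) are λ = 1 with multiplicity 3.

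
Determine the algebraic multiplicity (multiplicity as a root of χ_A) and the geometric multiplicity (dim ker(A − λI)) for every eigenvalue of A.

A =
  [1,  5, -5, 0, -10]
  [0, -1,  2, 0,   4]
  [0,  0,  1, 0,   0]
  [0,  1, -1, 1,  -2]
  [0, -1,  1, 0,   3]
λ = 1: alg = 5, geom = 4

Step 1 — factor the characteristic polynomial to read off the algebraic multiplicities:
  χ_A(x) = (x - 1)^5

Step 2 — compute geometric multiplicities via the rank-nullity identity g(λ) = n − rank(A − λI):
  rank(A − (1)·I) = 1, so dim ker(A − (1)·I) = n − 1 = 4

Summary:
  λ = 1: algebraic multiplicity = 5, geometric multiplicity = 4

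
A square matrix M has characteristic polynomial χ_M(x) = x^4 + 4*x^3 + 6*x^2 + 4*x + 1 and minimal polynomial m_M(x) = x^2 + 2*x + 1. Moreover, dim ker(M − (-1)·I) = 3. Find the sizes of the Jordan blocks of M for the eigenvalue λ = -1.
Block sizes for λ = -1: [2, 1, 1]

Step 1 — from the characteristic polynomial, algebraic multiplicity of λ = -1 is 4. From dim ker(M − (-1)·I) = 3, there are exactly 3 Jordan blocks for λ = -1.
Step 2 — from the minimal polynomial, the factor (x + 1)^2 tells us the largest block for λ = -1 has size 2.
Step 3 — with total size 4, 3 blocks, and largest block 2, the block sizes (in nonincreasing order) are [2, 1, 1].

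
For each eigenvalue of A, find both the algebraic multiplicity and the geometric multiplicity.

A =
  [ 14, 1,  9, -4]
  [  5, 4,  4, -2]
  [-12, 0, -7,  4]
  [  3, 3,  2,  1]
λ = 3: alg = 4, geom = 2

Step 1 — factor the characteristic polynomial to read off the algebraic multiplicities:
  χ_A(x) = (x - 3)^4

Step 2 — compute geometric multiplicities via the rank-nullity identity g(λ) = n − rank(A − λI):
  rank(A − (3)·I) = 2, so dim ker(A − (3)·I) = n − 2 = 2

Summary:
  λ = 3: algebraic multiplicity = 4, geometric multiplicity = 2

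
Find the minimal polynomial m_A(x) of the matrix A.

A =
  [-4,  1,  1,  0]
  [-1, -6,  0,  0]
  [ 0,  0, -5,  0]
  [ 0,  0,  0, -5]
x^3 + 15*x^2 + 75*x + 125

The characteristic polynomial is χ_A(x) = (x + 5)^4, so the eigenvalues are known. The minimal polynomial is
  m_A(x) = Π_λ (x − λ)^{k_λ}
where k_λ is the size of the *largest* Jordan block for λ (equivalently, the smallest k with (A − λI)^k v = 0 for every generalised eigenvector v of λ).

  λ = -5: largest Jordan block has size 3, contributing (x + 5)^3

So m_A(x) = (x + 5)^3 = x^3 + 15*x^2 + 75*x + 125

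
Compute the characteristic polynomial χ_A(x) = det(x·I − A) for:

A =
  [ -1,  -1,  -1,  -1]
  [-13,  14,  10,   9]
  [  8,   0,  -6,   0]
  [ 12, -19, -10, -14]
x^4 + 7*x^3 - 12*x^2 - 176*x - 320

Expanding det(x·I − A) (e.g. by cofactor expansion or by noting that A is similar to its Jordan form J, which has the same characteristic polynomial as A) gives
  χ_A(x) = x^4 + 7*x^3 - 12*x^2 - 176*x - 320
which factors as (x - 5)*(x + 4)^3. The eigenvalues (with algebraic multiplicities) are λ = -4 with multiplicity 3, λ = 5 with multiplicity 1.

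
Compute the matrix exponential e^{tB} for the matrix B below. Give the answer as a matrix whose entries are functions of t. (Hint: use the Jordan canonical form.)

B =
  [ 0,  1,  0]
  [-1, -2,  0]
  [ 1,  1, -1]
e^{tB} =
  [t*exp(-t) + exp(-t), t*exp(-t), 0]
  [-t*exp(-t), -t*exp(-t) + exp(-t), 0]
  [t*exp(-t), t*exp(-t), exp(-t)]

Strategy: write B = P · J · P⁻¹ where J is a Jordan canonical form, so e^{tB} = P · e^{tJ} · P⁻¹, and e^{tJ} can be computed block-by-block.

B has Jordan form
J =
  [-1,  1,  0]
  [ 0, -1,  0]
  [ 0,  0, -1]
(up to reordering of blocks).

Per-block formulas:
  For a 1×1 block at λ = -1: exp(t · [-1]) = [e^(-1t)].
  For a 2×2 Jordan block J_2(-1): exp(t · J_2(-1)) = e^(-1t)·(I + t·N), where N is the 2×2 nilpotent shift.

After assembling e^{tJ} and conjugating by P, we get:

e^{tB} =
  [t*exp(-t) + exp(-t), t*exp(-t), 0]
  [-t*exp(-t), -t*exp(-t) + exp(-t), 0]
  [t*exp(-t), t*exp(-t), exp(-t)]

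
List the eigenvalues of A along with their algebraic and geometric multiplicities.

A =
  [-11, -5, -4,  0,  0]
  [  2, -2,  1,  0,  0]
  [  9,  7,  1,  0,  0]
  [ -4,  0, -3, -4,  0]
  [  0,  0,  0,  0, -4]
λ = -4: alg = 5, geom = 3

Step 1 — factor the characteristic polynomial to read off the algebraic multiplicities:
  χ_A(x) = (x + 4)^5

Step 2 — compute geometric multiplicities via the rank-nullity identity g(λ) = n − rank(A − λI):
  rank(A − (-4)·I) = 2, so dim ker(A − (-4)·I) = n − 2 = 3

Summary:
  λ = -4: algebraic multiplicity = 5, geometric multiplicity = 3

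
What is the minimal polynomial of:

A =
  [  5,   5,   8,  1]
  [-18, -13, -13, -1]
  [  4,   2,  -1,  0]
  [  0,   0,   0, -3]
x^3 + 9*x^2 + 27*x + 27

The characteristic polynomial is χ_A(x) = (x + 3)^4, so the eigenvalues are known. The minimal polynomial is
  m_A(x) = Π_λ (x − λ)^{k_λ}
where k_λ is the size of the *largest* Jordan block for λ (equivalently, the smallest k with (A − λI)^k v = 0 for every generalised eigenvector v of λ).

  λ = -3: largest Jordan block has size 3, contributing (x + 3)^3

So m_A(x) = (x + 3)^3 = x^3 + 9*x^2 + 27*x + 27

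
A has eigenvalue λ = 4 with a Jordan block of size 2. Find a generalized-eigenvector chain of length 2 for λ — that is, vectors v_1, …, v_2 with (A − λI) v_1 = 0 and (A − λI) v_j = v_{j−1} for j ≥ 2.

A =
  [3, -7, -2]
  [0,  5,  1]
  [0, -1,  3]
A Jordan chain for λ = 4 of length 2:
v_1 = (5, -1, 1)ᵀ
v_2 = (2, -1, 0)ᵀ

Let N = A − (4)·I. We want v_2 with N^2 v_2 = 0 but N^1 v_2 ≠ 0; then v_{j-1} := N · v_j for j = 2, …, 2.

Pick v_2 = (2, -1, 0)ᵀ.
Then v_1 = N · v_2 = (5, -1, 1)ᵀ.

Sanity check: (A − (4)·I) v_1 = (0, 0, 0)ᵀ = 0. ✓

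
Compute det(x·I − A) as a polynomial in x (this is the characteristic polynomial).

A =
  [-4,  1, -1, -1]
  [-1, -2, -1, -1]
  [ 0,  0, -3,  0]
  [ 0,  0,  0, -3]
x^4 + 12*x^3 + 54*x^2 + 108*x + 81

Expanding det(x·I − A) (e.g. by cofactor expansion or by noting that A is similar to its Jordan form J, which has the same characteristic polynomial as A) gives
  χ_A(x) = x^4 + 12*x^3 + 54*x^2 + 108*x + 81
which factors as (x + 3)^4. The eigenvalues (with algebraic multiplicities) are λ = -3 with multiplicity 4.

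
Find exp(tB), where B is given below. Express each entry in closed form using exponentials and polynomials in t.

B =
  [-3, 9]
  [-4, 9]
e^{tB} =
  [-6*t*exp(3*t) + exp(3*t), 9*t*exp(3*t)]
  [-4*t*exp(3*t), 6*t*exp(3*t) + exp(3*t)]

Strategy: write B = P · J · P⁻¹ where J is a Jordan canonical form, so e^{tB} = P · e^{tJ} · P⁻¹, and e^{tJ} can be computed block-by-block.

B has Jordan form
J =
  [3, 1]
  [0, 3]
(up to reordering of blocks).

Per-block formulas:
  For a 2×2 Jordan block J_2(3): exp(t · J_2(3)) = e^(3t)·(I + t·N), where N is the 2×2 nilpotent shift.

After assembling e^{tJ} and conjugating by P, we get:

e^{tB} =
  [-6*t*exp(3*t) + exp(3*t), 9*t*exp(3*t)]
  [-4*t*exp(3*t), 6*t*exp(3*t) + exp(3*t)]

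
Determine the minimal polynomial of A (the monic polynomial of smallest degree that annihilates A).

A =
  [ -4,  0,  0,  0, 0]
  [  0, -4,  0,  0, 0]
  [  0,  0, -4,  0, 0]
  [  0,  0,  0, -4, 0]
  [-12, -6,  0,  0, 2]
x^2 + 2*x - 8

The characteristic polynomial is χ_A(x) = (x - 2)*(x + 4)^4, so the eigenvalues are known. The minimal polynomial is
  m_A(x) = Π_λ (x − λ)^{k_λ}
where k_λ is the size of the *largest* Jordan block for λ (equivalently, the smallest k with (A − λI)^k v = 0 for every generalised eigenvector v of λ).

  λ = -4: largest Jordan block has size 1, contributing (x + 4)
  λ = 2: largest Jordan block has size 1, contributing (x − 2)

So m_A(x) = (x - 2)*(x + 4) = x^2 + 2*x - 8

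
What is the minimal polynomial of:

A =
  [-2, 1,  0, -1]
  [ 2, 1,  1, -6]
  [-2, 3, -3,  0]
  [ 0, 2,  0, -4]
x^3 + 6*x^2 + 12*x + 8

The characteristic polynomial is χ_A(x) = (x + 2)^4, so the eigenvalues are known. The minimal polynomial is
  m_A(x) = Π_λ (x − λ)^{k_λ}
where k_λ is the size of the *largest* Jordan block for λ (equivalently, the smallest k with (A − λI)^k v = 0 for every generalised eigenvector v of λ).

  λ = -2: largest Jordan block has size 3, contributing (x + 2)^3

So m_A(x) = (x + 2)^3 = x^3 + 6*x^2 + 12*x + 8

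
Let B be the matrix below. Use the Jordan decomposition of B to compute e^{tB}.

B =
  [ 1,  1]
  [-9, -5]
e^{tB} =
  [3*t*exp(-2*t) + exp(-2*t), t*exp(-2*t)]
  [-9*t*exp(-2*t), -3*t*exp(-2*t) + exp(-2*t)]

Strategy: write B = P · J · P⁻¹ where J is a Jordan canonical form, so e^{tB} = P · e^{tJ} · P⁻¹, and e^{tJ} can be computed block-by-block.

B has Jordan form
J =
  [-2,  1]
  [ 0, -2]
(up to reordering of blocks).

Per-block formulas:
  For a 2×2 Jordan block J_2(-2): exp(t · J_2(-2)) = e^(-2t)·(I + t·N), where N is the 2×2 nilpotent shift.

After assembling e^{tJ} and conjugating by P, we get:

e^{tB} =
  [3*t*exp(-2*t) + exp(-2*t), t*exp(-2*t)]
  [-9*t*exp(-2*t), -3*t*exp(-2*t) + exp(-2*t)]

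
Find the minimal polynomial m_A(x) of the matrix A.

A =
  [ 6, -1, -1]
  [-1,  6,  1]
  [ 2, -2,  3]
x^2 - 10*x + 25

The characteristic polynomial is χ_A(x) = (x - 5)^3, so the eigenvalues are known. The minimal polynomial is
  m_A(x) = Π_λ (x − λ)^{k_λ}
where k_λ is the size of the *largest* Jordan block for λ (equivalently, the smallest k with (A − λI)^k v = 0 for every generalised eigenvector v of λ).

  λ = 5: largest Jordan block has size 2, contributing (x − 5)^2

So m_A(x) = (x - 5)^2 = x^2 - 10*x + 25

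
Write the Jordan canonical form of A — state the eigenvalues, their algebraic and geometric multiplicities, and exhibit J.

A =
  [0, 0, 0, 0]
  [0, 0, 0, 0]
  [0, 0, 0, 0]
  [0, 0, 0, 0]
J_1(0) ⊕ J_1(0) ⊕ J_1(0) ⊕ J_1(0)

The characteristic polynomial is
  det(x·I − A) = x^4

Eigenvalues and multiplicities (the geometric multiplicity of λ is n − rank(A − λI), which equals the number of Jordan blocks for λ):
  λ = 0: algebraic multiplicity = 4, geometric multiplicity = 4

Determining the block sizes for each eigenvalue:
  λ = 0: gm = am = 4, so every block has size 1 → block sizes [1, 1, 1, 1]

Assembling the blocks gives a Jordan form
J =
  [0, 0, 0, 0]
  [0, 0, 0, 0]
  [0, 0, 0, 0]
  [0, 0, 0, 0]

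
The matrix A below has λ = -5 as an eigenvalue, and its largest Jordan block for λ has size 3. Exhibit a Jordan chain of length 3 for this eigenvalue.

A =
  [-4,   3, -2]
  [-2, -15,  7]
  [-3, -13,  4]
A Jordan chain for λ = -5 of length 3:
v_1 = (1, -3, -4)ᵀ
v_2 = (1, -2, -3)ᵀ
v_3 = (1, 0, 0)ᵀ

Let N = A − (-5)·I. We want v_3 with N^3 v_3 = 0 but N^2 v_3 ≠ 0; then v_{j-1} := N · v_j for j = 3, …, 2.

Pick v_3 = (1, 0, 0)ᵀ.
Then v_2 = N · v_3 = (1, -2, -3)ᵀ.
Then v_1 = N · v_2 = (1, -3, -4)ᵀ.

Sanity check: (A − (-5)·I) v_1 = (0, 0, 0)ᵀ = 0. ✓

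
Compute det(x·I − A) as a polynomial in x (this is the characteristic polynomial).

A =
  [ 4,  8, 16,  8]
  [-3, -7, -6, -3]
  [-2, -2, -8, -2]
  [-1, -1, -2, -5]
x^4 + 16*x^3 + 96*x^2 + 256*x + 256

Expanding det(x·I − A) (e.g. by cofactor expansion or by noting that A is similar to its Jordan form J, which has the same characteristic polynomial as A) gives
  χ_A(x) = x^4 + 16*x^3 + 96*x^2 + 256*x + 256
which factors as (x + 4)^4. The eigenvalues (with algebraic multiplicities) are λ = -4 with multiplicity 4.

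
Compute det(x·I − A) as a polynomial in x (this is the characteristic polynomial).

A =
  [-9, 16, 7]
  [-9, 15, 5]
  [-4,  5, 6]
x^3 - 12*x^2 + 48*x - 64

Expanding det(x·I − A) (e.g. by cofactor expansion or by noting that A is similar to its Jordan form J, which has the same characteristic polynomial as A) gives
  χ_A(x) = x^3 - 12*x^2 + 48*x - 64
which factors as (x - 4)^3. The eigenvalues (with algebraic multiplicities) are λ = 4 with multiplicity 3.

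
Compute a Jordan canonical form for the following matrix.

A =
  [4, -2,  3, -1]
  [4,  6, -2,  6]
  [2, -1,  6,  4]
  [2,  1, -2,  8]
J_2(6) ⊕ J_2(6)

The characteristic polynomial is
  det(x·I − A) = x^4 - 24*x^3 + 216*x^2 - 864*x + 1296 = (x - 6)^4

Eigenvalues and multiplicities (the geometric multiplicity of λ is n − rank(A − λI), which equals the number of Jordan blocks for λ):
  λ = 6: algebraic multiplicity = 4, geometric multiplicity = 2

Determining the block sizes for each eigenvalue:
  λ = 6: with am = 4 and gm = 2, the partition is not yet determined (e.g. several partitions of 4 into 2 parts exist). Let N = A − (6)·I. Computing rank(N^1) = 2, rank(N^2) = 0; the number of blocks of size ≥ j is rank(N^{j−1}) − rank(N^j), giving [2, 2]. So we have 2 block(s) of size 2 → block sizes [2, 2]

Assembling the blocks gives a Jordan form
J =
  [6, 1, 0, 0]
  [0, 6, 0, 0]
  [0, 0, 6, 1]
  [0, 0, 0, 6]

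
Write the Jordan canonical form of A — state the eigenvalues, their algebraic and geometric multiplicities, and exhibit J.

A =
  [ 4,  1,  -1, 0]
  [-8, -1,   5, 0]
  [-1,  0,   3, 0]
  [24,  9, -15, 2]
J_3(2) ⊕ J_1(2)

The characteristic polynomial is
  det(x·I − A) = x^4 - 8*x^3 + 24*x^2 - 32*x + 16 = (x - 2)^4

Eigenvalues and multiplicities (the geometric multiplicity of λ is n − rank(A − λI), which equals the number of Jordan blocks for λ):
  λ = 2: algebraic multiplicity = 4, geometric multiplicity = 2

Determining the block sizes for each eigenvalue:
  λ = 2: with am = 4 and gm = 2, the partition is not yet determined (e.g. several partitions of 4 into 2 parts exist). Let N = A − (2)·I. Computing rank(N^1) = 2, rank(N^2) = 1, rank(N^3) = 0; the number of blocks of size ≥ j is rank(N^{j−1}) − rank(N^j), giving [2, 1, 1]. So we have 1 block(s) of size 3, 1 block(s) of size 1 → block sizes [3, 1]

Assembling the blocks gives a Jordan form
J =
  [2, 1, 0, 0]
  [0, 2, 1, 0]
  [0, 0, 2, 0]
  [0, 0, 0, 2]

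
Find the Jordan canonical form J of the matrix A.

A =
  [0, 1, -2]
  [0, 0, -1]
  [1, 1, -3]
J_3(-1)

The characteristic polynomial is
  det(x·I − A) = x^3 + 3*x^2 + 3*x + 1 = (x + 1)^3

Eigenvalues and multiplicities (the geometric multiplicity of λ is n − rank(A − λI), which equals the number of Jordan blocks for λ):
  λ = -1: algebraic multiplicity = 3, geometric multiplicity = 1

Determining the block sizes for each eigenvalue:
  λ = -1: one block (gm = 1), so the single block has size am = 3 → block sizes [3]

Assembling the blocks gives a Jordan form
J =
  [-1,  1,  0]
  [ 0, -1,  1]
  [ 0,  0, -1]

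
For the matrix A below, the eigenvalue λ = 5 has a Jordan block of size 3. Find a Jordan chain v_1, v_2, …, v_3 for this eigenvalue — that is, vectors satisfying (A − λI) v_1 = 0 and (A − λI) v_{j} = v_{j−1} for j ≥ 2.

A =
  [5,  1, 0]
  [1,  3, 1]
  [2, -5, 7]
A Jordan chain for λ = 5 of length 3:
v_1 = (1, 0, -1)ᵀ
v_2 = (0, 1, 2)ᵀ
v_3 = (1, 0, 0)ᵀ

Let N = A − (5)·I. We want v_3 with N^3 v_3 = 0 but N^2 v_3 ≠ 0; then v_{j-1} := N · v_j for j = 3, …, 2.

Pick v_3 = (1, 0, 0)ᵀ.
Then v_2 = N · v_3 = (0, 1, 2)ᵀ.
Then v_1 = N · v_2 = (1, 0, -1)ᵀ.

Sanity check: (A − (5)·I) v_1 = (0, 0, 0)ᵀ = 0. ✓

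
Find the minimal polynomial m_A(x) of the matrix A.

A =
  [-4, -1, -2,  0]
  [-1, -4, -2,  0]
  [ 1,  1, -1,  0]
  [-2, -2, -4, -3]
x^2 + 6*x + 9

The characteristic polynomial is χ_A(x) = (x + 3)^4, so the eigenvalues are known. The minimal polynomial is
  m_A(x) = Π_λ (x − λ)^{k_λ}
where k_λ is the size of the *largest* Jordan block for λ (equivalently, the smallest k with (A − λI)^k v = 0 for every generalised eigenvector v of λ).

  λ = -3: largest Jordan block has size 2, contributing (x + 3)^2

So m_A(x) = (x + 3)^2 = x^2 + 6*x + 9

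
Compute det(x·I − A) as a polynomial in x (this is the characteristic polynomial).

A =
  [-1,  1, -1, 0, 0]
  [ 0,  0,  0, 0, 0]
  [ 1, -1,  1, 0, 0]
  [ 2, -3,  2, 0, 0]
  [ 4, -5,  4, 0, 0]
x^5

Expanding det(x·I − A) (e.g. by cofactor expansion or by noting that A is similar to its Jordan form J, which has the same characteristic polynomial as A) gives
  χ_A(x) = x^5
which factors as x^5. The eigenvalues (with algebraic multiplicities) are λ = 0 with multiplicity 5.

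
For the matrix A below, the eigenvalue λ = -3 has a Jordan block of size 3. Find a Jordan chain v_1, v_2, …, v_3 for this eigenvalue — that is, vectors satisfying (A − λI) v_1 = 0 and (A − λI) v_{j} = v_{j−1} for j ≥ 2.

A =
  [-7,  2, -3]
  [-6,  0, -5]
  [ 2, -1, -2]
A Jordan chain for λ = -3 of length 3:
v_1 = (-2, -4, 0)ᵀ
v_2 = (-4, -6, 2)ᵀ
v_3 = (1, 0, 0)ᵀ

Let N = A − (-3)·I. We want v_3 with N^3 v_3 = 0 but N^2 v_3 ≠ 0; then v_{j-1} := N · v_j for j = 3, …, 2.

Pick v_3 = (1, 0, 0)ᵀ.
Then v_2 = N · v_3 = (-4, -6, 2)ᵀ.
Then v_1 = N · v_2 = (-2, -4, 0)ᵀ.

Sanity check: (A − (-3)·I) v_1 = (0, 0, 0)ᵀ = 0. ✓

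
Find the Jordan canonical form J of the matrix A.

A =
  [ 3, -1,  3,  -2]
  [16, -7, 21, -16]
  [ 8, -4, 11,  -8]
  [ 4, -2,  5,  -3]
J_3(1) ⊕ J_1(1)

The characteristic polynomial is
  det(x·I − A) = x^4 - 4*x^3 + 6*x^2 - 4*x + 1 = (x - 1)^4

Eigenvalues and multiplicities (the geometric multiplicity of λ is n − rank(A − λI), which equals the number of Jordan blocks for λ):
  λ = 1: algebraic multiplicity = 4, geometric multiplicity = 2

Determining the block sizes for each eigenvalue:
  λ = 1: with am = 4 and gm = 2, the partition is not yet determined (e.g. several partitions of 4 into 2 parts exist). Let N = A − (1)·I. Computing rank(N^1) = 2, rank(N^2) = 1, rank(N^3) = 0; the number of blocks of size ≥ j is rank(N^{j−1}) − rank(N^j), giving [2, 1, 1]. So we have 1 block(s) of size 3, 1 block(s) of size 1 → block sizes [3, 1]

Assembling the blocks gives a Jordan form
J =
  [1, 1, 0, 0]
  [0, 1, 1, 0]
  [0, 0, 1, 0]
  [0, 0, 0, 1]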